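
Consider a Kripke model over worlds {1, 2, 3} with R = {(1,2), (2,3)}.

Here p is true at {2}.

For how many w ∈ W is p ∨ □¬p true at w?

2

1: p is F, □¬p is F. ✗
2: p is T, □¬p is T. ✓
3: p is F, □¬p is T. ✓
Satisfying worlds: {2, 3}.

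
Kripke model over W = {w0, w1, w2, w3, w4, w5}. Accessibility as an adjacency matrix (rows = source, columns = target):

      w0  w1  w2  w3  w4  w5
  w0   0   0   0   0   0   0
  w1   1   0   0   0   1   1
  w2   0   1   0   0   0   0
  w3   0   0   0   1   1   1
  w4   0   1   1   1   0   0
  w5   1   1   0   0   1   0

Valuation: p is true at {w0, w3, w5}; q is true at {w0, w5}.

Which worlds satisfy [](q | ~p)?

w0: no successors, so [](q | ~p) holds vacuously. ✓
w1: successors {w0, w4, w5}; q | ~p there: w0:T, w4:T, w5:T. ✓
w2: successors {w1}; q | ~p there: w1:T. ✓
w3: successors {w3, w4, w5}; q | ~p there: w3:F, w4:T, w5:T. ✗
w4: successors {w1, w2, w3}; q | ~p there: w1:T, w2:T, w3:F. ✗
w5: successors {w0, w1, w4}; q | ~p there: w0:T, w1:T, w4:T. ✓

{w0, w1, w2, w5}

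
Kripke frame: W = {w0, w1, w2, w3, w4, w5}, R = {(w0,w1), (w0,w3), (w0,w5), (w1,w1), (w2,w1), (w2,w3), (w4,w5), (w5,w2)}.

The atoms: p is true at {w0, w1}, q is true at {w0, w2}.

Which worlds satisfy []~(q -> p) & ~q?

w0: []~(q -> p) is F, ~q is F. ✗
w1: []~(q -> p) is F, ~q is T. ✗
w2: []~(q -> p) is F, ~q is F. ✗
w3: []~(q -> p) is T, ~q is T. ✓
w4: []~(q -> p) is F, ~q is T. ✗
w5: []~(q -> p) is T, ~q is T. ✓

{w3, w5}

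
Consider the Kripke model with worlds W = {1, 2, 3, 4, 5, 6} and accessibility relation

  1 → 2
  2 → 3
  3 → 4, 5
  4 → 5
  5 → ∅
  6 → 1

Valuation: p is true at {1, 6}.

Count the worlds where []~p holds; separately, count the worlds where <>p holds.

5 and 1

For []~p:
1: successors {2}; ~p there: 2:T. ✓
2: successors {3}; ~p there: 3:T. ✓
3: successors {4, 5}; ~p there: 4:T, 5:T. ✓
4: successors {5}; ~p there: 5:T. ✓
5: no successors, so []~p holds vacuously. ✓
6: successors {1}; ~p there: 1:F. ✗
— 5 worlds.
For <>p:
1: successors {2}; p there: 2:F. ✗
2: successors {3}; p there: 3:F. ✗
3: successors {4, 5}; p there: 4:F, 5:F. ✗
4: successors {5}; p there: 5:F. ✗
5: no successors, so <>p fails. ✗
6: successors {1}; p there: 1:T. ✓
— 1 world.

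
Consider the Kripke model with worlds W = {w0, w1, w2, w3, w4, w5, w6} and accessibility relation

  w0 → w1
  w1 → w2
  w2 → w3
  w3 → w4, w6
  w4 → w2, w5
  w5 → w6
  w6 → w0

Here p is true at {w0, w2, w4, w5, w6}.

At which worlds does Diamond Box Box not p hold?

{w0, w3, w5}

w0: successors {w1}; Box Box not p there: w1:T. ✓
w1: successors {w2}; Box Box not p there: w2:F. ✗
w2: successors {w3}; Box Box not p there: w3:F. ✗
w3: successors {w4, w6}; Box Box not p there: w4:F, w6:T. ✓
w4: successors {w2, w5}; Box Box not p there: w2:F, w5:F. ✗
w5: successors {w6}; Box Box not p there: w6:T. ✓
w6: successors {w0}; Box Box not p there: w0:F. ✗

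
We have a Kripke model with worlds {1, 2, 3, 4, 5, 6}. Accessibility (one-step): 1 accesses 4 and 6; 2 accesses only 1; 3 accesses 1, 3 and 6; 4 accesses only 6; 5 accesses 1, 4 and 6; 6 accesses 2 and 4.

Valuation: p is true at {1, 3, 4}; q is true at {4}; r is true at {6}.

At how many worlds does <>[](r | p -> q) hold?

1: successors {4, 6}; [](r | p -> q) there: 4:F, 6:T. ✓
2: successors {1}; [](r | p -> q) there: 1:F. ✗
3: successors {1, 3, 6}; [](r | p -> q) there: 1:F, 3:F, 6:T. ✓
4: successors {6}; [](r | p -> q) there: 6:T. ✓
5: successors {1, 4, 6}; [](r | p -> q) there: 1:F, 4:F, 6:T. ✓
6: successors {2, 4}; [](r | p -> q) there: 2:F, 4:F. ✗
Satisfying worlds: {1, 3, 4, 5}.

4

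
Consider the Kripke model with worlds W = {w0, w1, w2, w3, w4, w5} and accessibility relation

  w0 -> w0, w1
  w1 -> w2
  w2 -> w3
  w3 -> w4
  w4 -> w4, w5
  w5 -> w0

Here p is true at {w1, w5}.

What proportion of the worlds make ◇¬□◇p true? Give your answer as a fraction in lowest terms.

5/6

w0: successors {w0, w1}; ¬□◇p there: w0:T, w1:T. ✓
w1: successors {w2}; ¬□◇p there: w2:T. ✓
w2: successors {w3}; ¬□◇p there: w3:F. ✗
w3: successors {w4}; ¬□◇p there: w4:T. ✓
w4: successors {w4, w5}; ¬□◇p there: w4:T, w5:F. ✓
w5: successors {w0}; ¬□◇p there: w0:T. ✓
That's 5 of 6 worlds, so 5/6.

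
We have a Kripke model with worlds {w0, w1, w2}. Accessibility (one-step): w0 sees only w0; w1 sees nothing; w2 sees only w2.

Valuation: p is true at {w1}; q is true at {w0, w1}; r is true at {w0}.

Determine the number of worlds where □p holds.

w0: successors {w0}; p there: w0:F. ✗
w1: no successors, so □p holds vacuously. ✓
w2: successors {w2}; p there: w2:F. ✗
Satisfying worlds: {w1}.

1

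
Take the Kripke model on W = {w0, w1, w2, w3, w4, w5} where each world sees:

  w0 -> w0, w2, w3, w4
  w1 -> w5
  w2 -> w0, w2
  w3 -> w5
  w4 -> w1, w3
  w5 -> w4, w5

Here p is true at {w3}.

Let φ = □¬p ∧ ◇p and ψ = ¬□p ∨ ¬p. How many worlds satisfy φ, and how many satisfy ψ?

0 and 6

For □¬p ∧ ◇p:
w0: □¬p is F, ◇p is T. ✗
w1: □¬p is T, ◇p is F. ✗
w2: □¬p is T, ◇p is F. ✗
w3: □¬p is T, ◇p is F. ✗
w4: □¬p is F, ◇p is T. ✗
w5: □¬p is T, ◇p is F. ✗
— 0 worlds.
For ¬□p ∨ ¬p:
w0: ¬□p is T, ¬p is T. ✓
w1: ¬□p is T, ¬p is T. ✓
w2: ¬□p is T, ¬p is T. ✓
w3: ¬□p is T, ¬p is F. ✓
w4: ¬□p is T, ¬p is T. ✓
w5: ¬□p is T, ¬p is T. ✓
— 6 worlds.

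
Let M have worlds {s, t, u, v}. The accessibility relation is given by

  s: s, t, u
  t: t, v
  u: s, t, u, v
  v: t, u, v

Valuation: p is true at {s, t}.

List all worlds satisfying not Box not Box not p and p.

∅

s: not Box not Box not p is F, p is T. ✗
t: not Box not Box not p is F, p is T. ✗
u: not Box not Box not p is F, p is F. ✗
v: not Box not Box not p is F, p is F. ✗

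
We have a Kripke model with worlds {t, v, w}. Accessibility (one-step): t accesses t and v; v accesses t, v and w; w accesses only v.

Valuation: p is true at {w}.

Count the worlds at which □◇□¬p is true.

2

t: successors {t, v}; ◇□¬p there: t:T, v:T. ✓
v: successors {t, v, w}; ◇□¬p there: t:T, v:T, w:F. ✗
w: successors {v}; ◇□¬p there: v:T. ✓
Satisfying worlds: {t, w}.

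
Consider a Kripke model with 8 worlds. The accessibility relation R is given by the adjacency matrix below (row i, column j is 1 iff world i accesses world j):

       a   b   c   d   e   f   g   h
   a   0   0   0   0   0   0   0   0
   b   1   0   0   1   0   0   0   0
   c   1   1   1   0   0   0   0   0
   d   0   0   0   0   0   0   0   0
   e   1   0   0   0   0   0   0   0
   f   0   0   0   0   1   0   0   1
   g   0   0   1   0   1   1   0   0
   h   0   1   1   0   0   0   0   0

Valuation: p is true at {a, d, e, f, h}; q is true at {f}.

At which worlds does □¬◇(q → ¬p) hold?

a: no successors, so □¬◇(q → ¬p) holds vacuously. ✓
b: successors {a, d}; ¬◇(q → ¬p) there: a:T, d:T. ✓
c: successors {a, b, c}; ¬◇(q → ¬p) there: a:T, b:F, c:F. ✗
d: no successors, so □¬◇(q → ¬p) holds vacuously. ✓
e: successors {a}; ¬◇(q → ¬p) there: a:T. ✓
f: successors {e, h}; ¬◇(q → ¬p) there: e:F, h:F. ✗
g: successors {c, e, f}; ¬◇(q → ¬p) there: c:F, e:F, f:F. ✗
h: successors {b, c}; ¬◇(q → ¬p) there: b:F, c:F. ✗

{a, b, d, e}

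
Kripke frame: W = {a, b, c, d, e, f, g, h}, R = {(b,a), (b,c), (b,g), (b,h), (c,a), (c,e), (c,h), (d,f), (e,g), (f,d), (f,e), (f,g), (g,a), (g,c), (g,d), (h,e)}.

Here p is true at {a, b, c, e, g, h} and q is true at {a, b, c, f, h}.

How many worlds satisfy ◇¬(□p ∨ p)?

3

a: no successors, so ◇¬(□p ∨ p) fails. ✗
b: successors {a, c, g, h}; ¬(□p ∨ p) there: a:F, c:F, g:F, h:F. ✗
c: successors {a, e, h}; ¬(□p ∨ p) there: a:F, e:F, h:F. ✗
d: successors {f}; ¬(□p ∨ p) there: f:T. ✓
e: successors {g}; ¬(□p ∨ p) there: g:F. ✗
f: successors {d, e, g}; ¬(□p ∨ p) there: d:T, e:F, g:F. ✓
g: successors {a, c, d}; ¬(□p ∨ p) there: a:F, c:F, d:T. ✓
h: successors {e}; ¬(□p ∨ p) there: e:F. ✗
Satisfying worlds: {d, f, g}.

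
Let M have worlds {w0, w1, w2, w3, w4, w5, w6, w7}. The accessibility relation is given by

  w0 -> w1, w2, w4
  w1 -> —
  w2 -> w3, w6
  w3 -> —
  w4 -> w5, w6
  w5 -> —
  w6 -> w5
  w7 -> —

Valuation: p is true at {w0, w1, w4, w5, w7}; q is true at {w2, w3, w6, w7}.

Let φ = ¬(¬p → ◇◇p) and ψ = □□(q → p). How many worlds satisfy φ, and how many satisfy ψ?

2 and 7

For ¬(¬p → ◇◇p):
w0: ¬p → ◇◇p is T. ✗
w1: ¬p → ◇◇p is T. ✗
w2: ¬p → ◇◇p is T. ✗
w3: ¬p → ◇◇p is F. ✓
w4: ¬p → ◇◇p is T. ✗
w5: ¬p → ◇◇p is T. ✗
w6: ¬p → ◇◇p is F. ✓
w7: ¬p → ◇◇p is T. ✗
— 2 worlds.
For □□(q → p):
w0: successors {w1, w2, w4}; □(q → p) there: w1:T, w2:F, w4:F. ✗
w1: no successors, so □□(q → p) holds vacuously. ✓
w2: successors {w3, w6}; □(q → p) there: w3:T, w6:T. ✓
w3: no successors, so □□(q → p) holds vacuously. ✓
w4: successors {w5, w6}; □(q → p) there: w5:T, w6:T. ✓
w5: no successors, so □□(q → p) holds vacuously. ✓
w6: successors {w5}; □(q → p) there: w5:T. ✓
w7: no successors, so □□(q → p) holds vacuously. ✓
— 7 worlds.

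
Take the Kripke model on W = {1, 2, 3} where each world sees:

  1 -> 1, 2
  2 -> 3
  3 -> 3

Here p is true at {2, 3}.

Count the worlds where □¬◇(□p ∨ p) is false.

3

1: successors {1, 2}; ¬◇(□p ∨ p) there: 1:F, 2:F. ✗
2: successors {3}; ¬◇(□p ∨ p) there: 3:F. ✗
3: successors {3}; ¬◇(□p ∨ p) there: 3:F. ✗
Satisfying worlds: ∅.
So □¬◇(□p ∨ p) fails at the other 3 worlds.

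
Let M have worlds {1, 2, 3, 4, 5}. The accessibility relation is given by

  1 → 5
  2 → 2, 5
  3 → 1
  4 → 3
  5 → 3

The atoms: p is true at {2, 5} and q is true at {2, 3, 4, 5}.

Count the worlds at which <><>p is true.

2

1: successors {5}; <>p there: 5:F. ✗
2: successors {2, 5}; <>p there: 2:T, 5:F. ✓
3: successors {1}; <>p there: 1:T. ✓
4: successors {3}; <>p there: 3:F. ✗
5: successors {3}; <>p there: 3:F. ✗
Satisfying worlds: {2, 3}.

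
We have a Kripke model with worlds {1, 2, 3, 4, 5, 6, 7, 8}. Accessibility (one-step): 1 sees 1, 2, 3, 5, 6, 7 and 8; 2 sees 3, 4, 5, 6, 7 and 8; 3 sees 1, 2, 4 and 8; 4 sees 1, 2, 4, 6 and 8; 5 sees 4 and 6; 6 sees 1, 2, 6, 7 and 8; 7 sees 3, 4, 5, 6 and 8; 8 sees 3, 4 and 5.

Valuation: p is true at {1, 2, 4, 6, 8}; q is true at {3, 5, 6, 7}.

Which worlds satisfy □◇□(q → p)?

{3, 8}

1: successors {1, 2, 3, 5, 6, 7, 8}; ◇□(q → p) there: 1:T, 2:T, 3:T, 5:T, 6:F, 7:T, 8:T. ✗
2: successors {3, 4, 5, 6, 7, 8}; ◇□(q → p) there: 3:T, 4:T, 5:T, 6:F, 7:T, 8:T. ✗
3: successors {1, 2, 4, 8}; ◇□(q → p) there: 1:T, 2:T, 4:T, 8:T. ✓
4: successors {1, 2, 4, 6, 8}; ◇□(q → p) there: 1:T, 2:T, 4:T, 6:F, 8:T. ✗
5: successors {4, 6}; ◇□(q → p) there: 4:T, 6:F. ✗
6: successors {1, 2, 6, 7, 8}; ◇□(q → p) there: 1:T, 2:T, 6:F, 7:T, 8:T. ✗
7: successors {3, 4, 5, 6, 8}; ◇□(q → p) there: 3:T, 4:T, 5:T, 6:F, 8:T. ✗
8: successors {3, 4, 5}; ◇□(q → p) there: 3:T, 4:T, 5:T. ✓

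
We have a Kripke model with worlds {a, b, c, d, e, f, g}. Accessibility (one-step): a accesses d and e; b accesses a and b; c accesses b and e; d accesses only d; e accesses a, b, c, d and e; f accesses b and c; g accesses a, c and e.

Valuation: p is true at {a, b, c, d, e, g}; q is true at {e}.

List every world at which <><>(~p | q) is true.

{a, b, c, e, f, g}

a: successors {d, e}; <>(~p | q) there: d:F, e:T. ✓
b: successors {a, b}; <>(~p | q) there: a:T, b:F. ✓
c: successors {b, e}; <>(~p | q) there: b:F, e:T. ✓
d: successors {d}; <>(~p | q) there: d:F. ✗
e: successors {a, b, c, d, e}; <>(~p | q) there: a:T, b:F, c:T, d:F, e:T. ✓
f: successors {b, c}; <>(~p | q) there: b:F, c:T. ✓
g: successors {a, c, e}; <>(~p | q) there: a:T, c:T, e:T. ✓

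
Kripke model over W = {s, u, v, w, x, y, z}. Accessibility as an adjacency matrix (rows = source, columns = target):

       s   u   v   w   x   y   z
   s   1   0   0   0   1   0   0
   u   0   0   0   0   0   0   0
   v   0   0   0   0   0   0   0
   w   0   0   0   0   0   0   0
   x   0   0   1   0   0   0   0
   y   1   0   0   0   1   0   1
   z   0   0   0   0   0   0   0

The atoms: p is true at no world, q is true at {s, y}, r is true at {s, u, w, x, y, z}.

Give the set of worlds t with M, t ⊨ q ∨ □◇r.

s: q is T, □◇r is F. ✓
u: q is F, □◇r is T. ✓
v: q is F, □◇r is T. ✓
w: q is F, □◇r is T. ✓
x: q is F, □◇r is F. ✗
y: q is T, □◇r is F. ✓
z: q is F, □◇r is T. ✓

{s, u, v, w, y, z}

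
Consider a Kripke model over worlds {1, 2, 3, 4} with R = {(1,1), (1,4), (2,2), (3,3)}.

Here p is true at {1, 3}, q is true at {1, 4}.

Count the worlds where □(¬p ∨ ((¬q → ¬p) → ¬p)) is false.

1

1: successors {1, 4}; ¬p ∨ ((¬q → ¬p) → ¬p) there: 1:F, 4:T. ✗
2: successors {2}; ¬p ∨ ((¬q → ¬p) → ¬p) there: 2:T. ✓
3: successors {3}; ¬p ∨ ((¬q → ¬p) → ¬p) there: 3:T. ✓
4: no successors, so □(¬p ∨ ((¬q → ¬p) → ¬p)) holds vacuously. ✓
Satisfying worlds: {2, 3, 4}.
So □(¬p ∨ ((¬q → ¬p) → ¬p)) fails at the other 1 world.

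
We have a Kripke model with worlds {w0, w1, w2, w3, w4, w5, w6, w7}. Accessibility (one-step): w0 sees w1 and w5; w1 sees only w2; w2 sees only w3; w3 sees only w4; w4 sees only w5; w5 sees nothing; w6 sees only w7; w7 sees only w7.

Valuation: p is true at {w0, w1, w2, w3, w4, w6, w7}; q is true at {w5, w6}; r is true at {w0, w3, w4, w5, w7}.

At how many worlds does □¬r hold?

w0: successors {w1, w5}; ¬r there: w1:T, w5:F. ✗
w1: successors {w2}; ¬r there: w2:T. ✓
w2: successors {w3}; ¬r there: w3:F. ✗
w3: successors {w4}; ¬r there: w4:F. ✗
w4: successors {w5}; ¬r there: w5:F. ✗
w5: no successors, so □¬r holds vacuously. ✓
w6: successors {w7}; ¬r there: w7:F. ✗
w7: successors {w7}; ¬r there: w7:F. ✗
Satisfying worlds: {w1, w5}.

2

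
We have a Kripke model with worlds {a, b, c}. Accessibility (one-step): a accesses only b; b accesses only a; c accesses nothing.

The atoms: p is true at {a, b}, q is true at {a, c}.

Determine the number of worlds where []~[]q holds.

a: successors {b}; ~[]q there: b:F. ✗
b: successors {a}; ~[]q there: a:T. ✓
c: no successors, so []~[]q holds vacuously. ✓
Satisfying worlds: {b, c}.

2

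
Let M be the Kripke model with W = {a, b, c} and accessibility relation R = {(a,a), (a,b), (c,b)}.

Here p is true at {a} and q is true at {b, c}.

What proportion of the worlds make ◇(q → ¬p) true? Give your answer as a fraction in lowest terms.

2/3

a: successors {a, b}; q → ¬p there: a:T, b:T. ✓
b: no successors, so ◇(q → ¬p) fails. ✗
c: successors {b}; q → ¬p there: b:T. ✓
That's 2 of 3 worlds, so 2/3.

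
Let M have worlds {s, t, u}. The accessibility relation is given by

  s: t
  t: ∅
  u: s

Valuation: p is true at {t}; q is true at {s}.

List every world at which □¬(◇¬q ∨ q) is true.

{s, t}

s: successors {t}; ¬(◇¬q ∨ q) there: t:T. ✓
t: no successors, so □¬(◇¬q ∨ q) holds vacuously. ✓
u: successors {s}; ¬(◇¬q ∨ q) there: s:F. ✗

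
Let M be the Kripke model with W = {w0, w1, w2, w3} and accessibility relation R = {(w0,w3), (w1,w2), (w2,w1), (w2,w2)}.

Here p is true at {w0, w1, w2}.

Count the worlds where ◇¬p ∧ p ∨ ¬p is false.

w0: ◇¬p ∧ p is T, ¬p is F. ✓
w1: ◇¬p ∧ p is F, ¬p is F. ✗
w2: ◇¬p ∧ p is F, ¬p is F. ✗
w3: ◇¬p ∧ p is F, ¬p is T. ✓
Satisfying worlds: {w0, w3}.
So ◇¬p ∧ p ∨ ¬p fails at the other 2 worlds.

2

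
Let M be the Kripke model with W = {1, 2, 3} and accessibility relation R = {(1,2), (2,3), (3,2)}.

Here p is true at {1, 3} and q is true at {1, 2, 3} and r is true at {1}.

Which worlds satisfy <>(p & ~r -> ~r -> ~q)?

1: successors {2}; p & ~r -> ~r -> ~q there: 2:T. ✓
2: successors {3}; p & ~r -> ~r -> ~q there: 3:F. ✗
3: successors {2}; p & ~r -> ~r -> ~q there: 2:T. ✓

{1, 3}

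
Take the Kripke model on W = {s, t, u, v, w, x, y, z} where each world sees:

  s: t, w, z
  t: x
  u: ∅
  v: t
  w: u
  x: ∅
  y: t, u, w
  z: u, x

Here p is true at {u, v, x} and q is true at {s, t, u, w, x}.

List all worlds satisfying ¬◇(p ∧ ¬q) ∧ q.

s: ¬◇(p ∧ ¬q) is T, q is T. ✓
t: ¬◇(p ∧ ¬q) is T, q is T. ✓
u: ¬◇(p ∧ ¬q) is T, q is T. ✓
v: ¬◇(p ∧ ¬q) is T, q is F. ✗
w: ¬◇(p ∧ ¬q) is T, q is T. ✓
x: ¬◇(p ∧ ¬q) is T, q is T. ✓
y: ¬◇(p ∧ ¬q) is T, q is F. ✗
z: ¬◇(p ∧ ¬q) is T, q is F. ✗

{s, t, u, w, x}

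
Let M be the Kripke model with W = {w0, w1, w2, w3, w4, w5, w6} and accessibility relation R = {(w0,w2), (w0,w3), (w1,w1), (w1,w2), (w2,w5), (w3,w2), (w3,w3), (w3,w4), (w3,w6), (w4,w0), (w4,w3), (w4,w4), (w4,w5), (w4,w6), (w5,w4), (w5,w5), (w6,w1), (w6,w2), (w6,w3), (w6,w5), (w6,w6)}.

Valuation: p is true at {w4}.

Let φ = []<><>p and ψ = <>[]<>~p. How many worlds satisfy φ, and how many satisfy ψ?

5 and 7

For []<><>p:
w0: successors {w2, w3}; <><>p there: w2:T, w3:T. ✓
w1: successors {w1, w2}; <><>p there: w1:F, w2:T. ✗
w2: successors {w5}; <><>p there: w5:T. ✓
w3: successors {w2, w3, w4, w6}; <><>p there: w2:T, w3:T, w4:T, w6:T. ✓
w4: successors {w0, w3, w4, w5, w6}; <><>p there: w0:T, w3:T, w4:T, w5:T, w6:T. ✓
w5: successors {w4, w5}; <><>p there: w4:T, w5:T. ✓
w6: successors {w1, w2, w3, w5, w6}; <><>p there: w1:F, w2:T, w3:T, w5:T, w6:T. ✗
— 5 worlds.
For <>[]<>~p:
w0: successors {w2, w3}; []<>~p there: w2:T, w3:T. ✓
w1: successors {w1, w2}; []<>~p there: w1:T, w2:T. ✓
w2: successors {w5}; []<>~p there: w5:T. ✓
w3: successors {w2, w3, w4, w6}; []<>~p there: w2:T, w3:T, w4:T, w6:T. ✓
w4: successors {w0, w3, w4, w5, w6}; []<>~p there: w0:T, w3:T, w4:T, w5:T, w6:T. ✓
w5: successors {w4, w5}; []<>~p there: w4:T, w5:T. ✓
w6: successors {w1, w2, w3, w5, w6}; []<>~p there: w1:T, w2:T, w3:T, w5:T, w6:T. ✓
— 7 worlds.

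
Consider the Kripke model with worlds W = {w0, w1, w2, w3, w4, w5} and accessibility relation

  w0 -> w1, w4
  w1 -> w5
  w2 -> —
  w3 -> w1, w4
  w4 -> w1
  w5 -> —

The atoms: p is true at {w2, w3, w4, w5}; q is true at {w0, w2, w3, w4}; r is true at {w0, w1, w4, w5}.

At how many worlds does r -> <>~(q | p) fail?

w0: r is T, <>~(q | p) is T. ✓
w1: r is T, <>~(q | p) is F. ✗
w2: r is F, <>~(q | p) is F. ✓
w3: r is F, <>~(q | p) is T. ✓
w4: r is T, <>~(q | p) is T. ✓
w5: r is T, <>~(q | p) is F. ✗
Satisfying worlds: {w0, w2, w3, w4}.
So r -> <>~(q | p) fails at the other 2 worlds.

2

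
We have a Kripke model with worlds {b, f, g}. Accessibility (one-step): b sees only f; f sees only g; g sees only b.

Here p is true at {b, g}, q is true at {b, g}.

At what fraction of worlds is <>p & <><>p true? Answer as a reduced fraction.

1/3

b: <>p is F, <><>p is T. ✗
f: <>p is T, <><>p is T. ✓
g: <>p is T, <><>p is F. ✗
That's 1 of 3 worlds, so 1/3.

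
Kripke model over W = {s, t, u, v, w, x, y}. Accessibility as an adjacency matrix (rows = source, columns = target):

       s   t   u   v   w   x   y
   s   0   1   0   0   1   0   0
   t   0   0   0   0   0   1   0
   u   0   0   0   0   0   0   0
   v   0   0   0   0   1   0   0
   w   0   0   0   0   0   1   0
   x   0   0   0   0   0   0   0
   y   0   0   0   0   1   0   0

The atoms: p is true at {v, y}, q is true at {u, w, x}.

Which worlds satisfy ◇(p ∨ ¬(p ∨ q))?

{s}

s: successors {t, w}; p ∨ ¬(p ∨ q) there: t:T, w:F. ✓
t: successors {x}; p ∨ ¬(p ∨ q) there: x:F. ✗
u: no successors, so ◇(p ∨ ¬(p ∨ q)) fails. ✗
v: successors {w}; p ∨ ¬(p ∨ q) there: w:F. ✗
w: successors {x}; p ∨ ¬(p ∨ q) there: x:F. ✗
x: no successors, so ◇(p ∨ ¬(p ∨ q)) fails. ✗
y: successors {w}; p ∨ ¬(p ∨ q) there: w:F. ✗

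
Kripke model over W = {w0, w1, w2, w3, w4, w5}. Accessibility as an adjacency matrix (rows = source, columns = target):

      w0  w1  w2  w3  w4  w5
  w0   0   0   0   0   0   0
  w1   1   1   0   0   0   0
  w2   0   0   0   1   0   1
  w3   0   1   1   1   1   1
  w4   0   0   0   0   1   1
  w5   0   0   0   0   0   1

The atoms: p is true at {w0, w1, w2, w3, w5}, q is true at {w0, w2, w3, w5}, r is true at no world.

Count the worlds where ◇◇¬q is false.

w0: no successors, so ◇◇¬q fails. ✗
w1: successors {w0, w1}; ◇¬q there: w0:F, w1:T. ✓
w2: successors {w3, w5}; ◇¬q there: w3:T, w5:F. ✓
w3: successors {w1, w2, w3, w4, w5}; ◇¬q there: w1:T, w2:F, w3:T, w4:T, w5:F. ✓
w4: successors {w4, w5}; ◇¬q there: w4:T, w5:F. ✓
w5: successors {w5}; ◇¬q there: w5:F. ✗
Satisfying worlds: {w1, w2, w3, w4}.
So ◇◇¬q fails at the other 2 worlds.

2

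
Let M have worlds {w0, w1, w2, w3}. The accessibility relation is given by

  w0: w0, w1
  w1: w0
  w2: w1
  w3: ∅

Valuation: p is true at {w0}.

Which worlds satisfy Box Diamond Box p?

w0: successors {w0, w1}; Diamond Box p there: w0:T, w1:F. ✗
w1: successors {w0}; Diamond Box p there: w0:T. ✓
w2: successors {w1}; Diamond Box p there: w1:F. ✗
w3: no successors, so Box Diamond Box p holds vacuously. ✓

{w1, w3}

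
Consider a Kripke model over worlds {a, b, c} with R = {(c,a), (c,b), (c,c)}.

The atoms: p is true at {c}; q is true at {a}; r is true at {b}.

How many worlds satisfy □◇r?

2

a: no successors, so □◇r holds vacuously. ✓
b: no successors, so □◇r holds vacuously. ✓
c: successors {a, b, c}; ◇r there: a:F, b:F, c:T. ✗
Satisfying worlds: {a, b}.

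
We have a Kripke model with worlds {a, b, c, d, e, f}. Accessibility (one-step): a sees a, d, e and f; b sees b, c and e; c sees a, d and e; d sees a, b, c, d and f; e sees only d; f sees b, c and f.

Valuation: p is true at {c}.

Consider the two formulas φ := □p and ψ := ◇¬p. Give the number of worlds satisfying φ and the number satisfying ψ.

For □p:
a: successors {a, d, e, f}; p there: a:F, d:F, e:F, f:F. ✗
b: successors {b, c, e}; p there: b:F, c:T, e:F. ✗
c: successors {a, d, e}; p there: a:F, d:F, e:F. ✗
d: successors {a, b, c, d, f}; p there: a:F, b:F, c:T, d:F, f:F. ✗
e: successors {d}; p there: d:F. ✗
f: successors {b, c, f}; p there: b:F, c:T, f:F. ✗
— 0 worlds.
For ◇¬p:
a: successors {a, d, e, f}; ¬p there: a:T, d:T, e:T, f:T. ✓
b: successors {b, c, e}; ¬p there: b:T, c:F, e:T. ✓
c: successors {a, d, e}; ¬p there: a:T, d:T, e:T. ✓
d: successors {a, b, c, d, f}; ¬p there: a:T, b:T, c:F, d:T, f:T. ✓
e: successors {d}; ¬p there: d:T. ✓
f: successors {b, c, f}; ¬p there: b:T, c:F, f:T. ✓
— 6 worlds.

0 and 6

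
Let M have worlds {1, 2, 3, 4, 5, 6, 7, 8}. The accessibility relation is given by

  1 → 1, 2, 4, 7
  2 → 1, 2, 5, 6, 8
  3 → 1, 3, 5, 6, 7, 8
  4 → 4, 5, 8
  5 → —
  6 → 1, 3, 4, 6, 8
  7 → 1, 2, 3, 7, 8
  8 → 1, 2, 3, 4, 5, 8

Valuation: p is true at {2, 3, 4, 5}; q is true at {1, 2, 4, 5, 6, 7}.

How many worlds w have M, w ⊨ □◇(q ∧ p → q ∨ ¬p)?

1: successors {1, 2, 4, 7}; ◇(q ∧ p → q ∨ ¬p) there: 1:T, 2:T, 4:T, 7:T. ✓
2: successors {1, 2, 5, 6, 8}; ◇(q ∧ p → q ∨ ¬p) there: 1:T, 2:T, 5:F, 6:T, 8:T. ✗
3: successors {1, 3, 5, 6, 7, 8}; ◇(q ∧ p → q ∨ ¬p) there: 1:T, 3:T, 5:F, 6:T, 7:T, 8:T. ✗
4: successors {4, 5, 8}; ◇(q ∧ p → q ∨ ¬p) there: 4:T, 5:F, 8:T. ✗
5: no successors, so □◇(q ∧ p → q ∨ ¬p) holds vacuously. ✓
6: successors {1, 3, 4, 6, 8}; ◇(q ∧ p → q ∨ ¬p) there: 1:T, 3:T, 4:T, 6:T, 8:T. ✓
7: successors {1, 2, 3, 7, 8}; ◇(q ∧ p → q ∨ ¬p) there: 1:T, 2:T, 3:T, 7:T, 8:T. ✓
8: successors {1, 2, 3, 4, 5, 8}; ◇(q ∧ p → q ∨ ¬p) there: 1:T, 2:T, 3:T, 4:T, 5:F, 8:T. ✗
Satisfying worlds: {1, 5, 6, 7}.

4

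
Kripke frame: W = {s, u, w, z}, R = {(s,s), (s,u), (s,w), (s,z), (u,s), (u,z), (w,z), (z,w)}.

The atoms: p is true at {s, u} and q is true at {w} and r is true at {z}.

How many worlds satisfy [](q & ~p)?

s: successors {s, u, w, z}; q & ~p there: s:F, u:F, w:T, z:F. ✗
u: successors {s, z}; q & ~p there: s:F, z:F. ✗
w: successors {z}; q & ~p there: z:F. ✗
z: successors {w}; q & ~p there: w:T. ✓
Satisfying worlds: {z}.

1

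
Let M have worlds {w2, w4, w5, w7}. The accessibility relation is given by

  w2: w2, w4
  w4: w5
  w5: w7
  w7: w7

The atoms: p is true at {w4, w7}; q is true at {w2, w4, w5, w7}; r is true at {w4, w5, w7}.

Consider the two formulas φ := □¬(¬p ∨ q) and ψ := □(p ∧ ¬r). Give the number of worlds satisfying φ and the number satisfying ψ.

For □¬(¬p ∨ q):
w2: successors {w2, w4}; ¬(¬p ∨ q) there: w2:F, w4:F. ✗
w4: successors {w5}; ¬(¬p ∨ q) there: w5:F. ✗
w5: successors {w7}; ¬(¬p ∨ q) there: w7:F. ✗
w7: successors {w7}; ¬(¬p ∨ q) there: w7:F. ✗
— 0 worlds.
For □(p ∧ ¬r):
w2: successors {w2, w4}; p ∧ ¬r there: w2:F, w4:F. ✗
w4: successors {w5}; p ∧ ¬r there: w5:F. ✗
w5: successors {w7}; p ∧ ¬r there: w7:F. ✗
w7: successors {w7}; p ∧ ¬r there: w7:F. ✗
— 0 worlds.

0 and 0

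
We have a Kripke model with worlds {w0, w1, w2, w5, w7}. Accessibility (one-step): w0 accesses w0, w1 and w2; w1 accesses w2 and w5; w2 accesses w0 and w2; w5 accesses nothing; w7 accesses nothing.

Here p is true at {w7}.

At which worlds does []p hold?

w0: successors {w0, w1, w2}; p there: w0:F, w1:F, w2:F. ✗
w1: successors {w2, w5}; p there: w2:F, w5:F. ✗
w2: successors {w0, w2}; p there: w0:F, w2:F. ✗
w5: no successors, so []p holds vacuously. ✓
w7: no successors, so []p holds vacuously. ✓

{w5, w7}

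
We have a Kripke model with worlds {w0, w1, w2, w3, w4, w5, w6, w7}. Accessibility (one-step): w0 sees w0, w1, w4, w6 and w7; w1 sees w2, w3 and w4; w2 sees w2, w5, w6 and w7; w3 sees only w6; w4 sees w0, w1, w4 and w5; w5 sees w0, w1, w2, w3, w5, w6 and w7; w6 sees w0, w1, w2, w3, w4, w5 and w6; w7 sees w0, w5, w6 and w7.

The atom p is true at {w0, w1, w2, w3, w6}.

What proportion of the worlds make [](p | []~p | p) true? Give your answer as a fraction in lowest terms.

1/8

w0: successors {w0, w1, w4, w6, w7}; p | []~p | p there: w0:T, w1:T, w4:F, w6:T, w7:F. ✗
w1: successors {w2, w3, w4}; p | []~p | p there: w2:T, w3:T, w4:F. ✗
w2: successors {w2, w5, w6, w7}; p | []~p | p there: w2:T, w5:F, w6:T, w7:F. ✗
w3: successors {w6}; p | []~p | p there: w6:T. ✓
w4: successors {w0, w1, w4, w5}; p | []~p | p there: w0:T, w1:T, w4:F, w5:F. ✗
w5: successors {w0, w1, w2, w3, w5, w6, w7}; p | []~p | p there: w0:T, w1:T, w2:T, w3:T, w5:F, w6:T, w7:F. ✗
w6: successors {w0, w1, w2, w3, w4, w5, w6}; p | []~p | p there: w0:T, w1:T, w2:T, w3:T, w4:F, w5:F, w6:T. ✗
w7: successors {w0, w5, w6, w7}; p | []~p | p there: w0:T, w5:F, w6:T, w7:F. ✗
That's 1 of 8 worlds, so 1/8.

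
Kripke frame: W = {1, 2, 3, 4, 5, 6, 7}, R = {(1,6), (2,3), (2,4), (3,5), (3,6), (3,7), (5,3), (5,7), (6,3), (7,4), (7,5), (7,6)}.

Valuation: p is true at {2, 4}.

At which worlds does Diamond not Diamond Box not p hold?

1: successors {6}; not Diamond Box not p there: 6:F. ✗
2: successors {3, 4}; not Diamond Box not p there: 3:F, 4:T. ✓
3: successors {5, 6, 7}; not Diamond Box not p there: 5:F, 6:F, 7:F. ✗
4: no successors, so Diamond not Diamond Box not p fails. ✗
5: successors {3, 7}; not Diamond Box not p there: 3:F, 7:F. ✗
6: successors {3}; not Diamond Box not p there: 3:F. ✗
7: successors {4, 5, 6}; not Diamond Box not p there: 4:T, 5:F, 6:F. ✓

{2, 7}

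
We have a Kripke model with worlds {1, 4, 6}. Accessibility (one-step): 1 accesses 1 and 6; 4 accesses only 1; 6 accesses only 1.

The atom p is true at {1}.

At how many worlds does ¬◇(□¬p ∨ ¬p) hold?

1: ◇(□¬p ∨ ¬p) is T. ✗
4: ◇(□¬p ∨ ¬p) is F. ✓
6: ◇(□¬p ∨ ¬p) is F. ✓
Satisfying worlds: {4, 6}.

2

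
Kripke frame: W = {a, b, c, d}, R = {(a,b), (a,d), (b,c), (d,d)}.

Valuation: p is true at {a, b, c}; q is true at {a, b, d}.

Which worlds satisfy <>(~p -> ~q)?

{a, b}

a: successors {b, d}; ~p -> ~q there: b:T, d:F. ✓
b: successors {c}; ~p -> ~q there: c:T. ✓
c: no successors, so <>(~p -> ~q) fails. ✗
d: successors {d}; ~p -> ~q there: d:F. ✗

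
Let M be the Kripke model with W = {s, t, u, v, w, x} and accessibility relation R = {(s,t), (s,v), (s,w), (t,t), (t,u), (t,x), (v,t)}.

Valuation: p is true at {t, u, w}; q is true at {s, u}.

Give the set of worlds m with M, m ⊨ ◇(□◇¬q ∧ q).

s: successors {t, v, w}; □◇¬q ∧ q there: t:F, v:F, w:F. ✗
t: successors {t, u, x}; □◇¬q ∧ q there: t:F, u:T, x:F. ✓
u: no successors, so ◇(□◇¬q ∧ q) fails. ✗
v: successors {t}; □◇¬q ∧ q there: t:F. ✗
w: no successors, so ◇(□◇¬q ∧ q) fails. ✗
x: no successors, so ◇(□◇¬q ∧ q) fails. ✗

{t}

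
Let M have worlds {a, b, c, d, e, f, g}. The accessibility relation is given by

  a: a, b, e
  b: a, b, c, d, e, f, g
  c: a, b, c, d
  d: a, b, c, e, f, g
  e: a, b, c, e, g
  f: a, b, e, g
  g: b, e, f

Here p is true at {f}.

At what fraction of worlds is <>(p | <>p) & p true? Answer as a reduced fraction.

1/7

a: <>(p | <>p) is T, p is F. ✗
b: <>(p | <>p) is T, p is F. ✗
c: <>(p | <>p) is T, p is F. ✗
d: <>(p | <>p) is T, p is F. ✗
e: <>(p | <>p) is T, p is F. ✗
f: <>(p | <>p) is T, p is T. ✓
g: <>(p | <>p) is T, p is F. ✗
That's 1 of 7 worlds, so 1/7.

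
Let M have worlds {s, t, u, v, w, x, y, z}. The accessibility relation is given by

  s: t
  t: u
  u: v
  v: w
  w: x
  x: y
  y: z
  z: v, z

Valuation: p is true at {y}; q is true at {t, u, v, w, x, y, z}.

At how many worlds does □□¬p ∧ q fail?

s: □□¬p is T, q is F. ✗
t: □□¬p is T, q is T. ✓
u: □□¬p is T, q is T. ✓
v: □□¬p is T, q is T. ✓
w: □□¬p is F, q is T. ✗
x: □□¬p is T, q is T. ✓
y: □□¬p is T, q is T. ✓
z: □□¬p is T, q is T. ✓
Satisfying worlds: {t, u, v, x, y, z}.
So □□¬p ∧ q fails at the other 2 worlds.

2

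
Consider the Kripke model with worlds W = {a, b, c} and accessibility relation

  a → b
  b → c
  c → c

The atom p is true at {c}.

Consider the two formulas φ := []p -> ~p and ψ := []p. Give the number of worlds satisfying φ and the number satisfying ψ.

For []p -> ~p:
a: []p is F, ~p is T. ✓
b: []p is T, ~p is T. ✓
c: []p is T, ~p is F. ✗
— 2 worlds.
For []p:
a: successors {b}; p there: b:F. ✗
b: successors {c}; p there: c:T. ✓
c: successors {c}; p there: c:T. ✓
— 2 worlds.

2 and 2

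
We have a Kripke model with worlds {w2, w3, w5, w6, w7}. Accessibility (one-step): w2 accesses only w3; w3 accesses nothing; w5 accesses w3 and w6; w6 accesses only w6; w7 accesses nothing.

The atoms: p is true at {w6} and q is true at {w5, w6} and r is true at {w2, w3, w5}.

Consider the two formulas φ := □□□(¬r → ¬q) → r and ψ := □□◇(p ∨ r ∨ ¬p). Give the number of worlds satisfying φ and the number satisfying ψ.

4 and 5

For □□□(¬r → ¬q) → r:
w2: □□□(¬r → ¬q) is T, r is T. ✓
w3: □□□(¬r → ¬q) is T, r is T. ✓
w5: □□□(¬r → ¬q) is F, r is T. ✓
w6: □□□(¬r → ¬q) is F, r is F. ✓
w7: □□□(¬r → ¬q) is T, r is F. ✗
— 4 worlds.
For □□◇(p ∨ r ∨ ¬p):
w2: successors {w3}; □◇(p ∨ r ∨ ¬p) there: w3:T. ✓
w3: no successors, so □□◇(p ∨ r ∨ ¬p) holds vacuously. ✓
w5: successors {w3, w6}; □◇(p ∨ r ∨ ¬p) there: w3:T, w6:T. ✓
w6: successors {w6}; □◇(p ∨ r ∨ ¬p) there: w6:T. ✓
w7: no successors, so □□◇(p ∨ r ∨ ¬p) holds vacuously. ✓
— 5 worlds.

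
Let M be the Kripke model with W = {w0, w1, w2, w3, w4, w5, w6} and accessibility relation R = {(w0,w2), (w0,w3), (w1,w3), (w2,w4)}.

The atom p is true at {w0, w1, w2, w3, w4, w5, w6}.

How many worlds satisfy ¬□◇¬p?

w0: □◇¬p is F. ✓
w1: □◇¬p is F. ✓
w2: □◇¬p is F. ✓
w3: □◇¬p is T. ✗
w4: □◇¬p is T. ✗
w5: □◇¬p is T. ✗
w6: □◇¬p is T. ✗
Satisfying worlds: {w0, w1, w2}.

3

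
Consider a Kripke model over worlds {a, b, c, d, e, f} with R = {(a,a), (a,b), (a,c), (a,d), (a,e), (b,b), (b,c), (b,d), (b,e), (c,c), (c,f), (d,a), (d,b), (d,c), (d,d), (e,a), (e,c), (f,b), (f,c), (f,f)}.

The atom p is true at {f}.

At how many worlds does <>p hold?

2

a: successors {a, b, c, d, e}; p there: a:F, b:F, c:F, d:F, e:F. ✗
b: successors {b, c, d, e}; p there: b:F, c:F, d:F, e:F. ✗
c: successors {c, f}; p there: c:F, f:T. ✓
d: successors {a, b, c, d}; p there: a:F, b:F, c:F, d:F. ✗
e: successors {a, c}; p there: a:F, c:F. ✗
f: successors {b, c, f}; p there: b:F, c:F, f:T. ✓
Satisfying worlds: {c, f}.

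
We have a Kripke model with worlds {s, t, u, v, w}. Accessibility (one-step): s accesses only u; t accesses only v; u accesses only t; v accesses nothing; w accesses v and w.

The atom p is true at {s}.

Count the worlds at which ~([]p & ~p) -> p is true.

s: ~([]p & ~p) is T, p is T. ✓
t: ~([]p & ~p) is T, p is F. ✗
u: ~([]p & ~p) is T, p is F. ✗
v: ~([]p & ~p) is F, p is F. ✓
w: ~([]p & ~p) is T, p is F. ✗
Satisfying worlds: {s, v}.

2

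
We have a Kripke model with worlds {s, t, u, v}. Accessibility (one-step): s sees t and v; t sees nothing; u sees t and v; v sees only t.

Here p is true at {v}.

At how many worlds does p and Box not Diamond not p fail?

3

s: p is F, Box not Diamond not p is F. ✗
t: p is F, Box not Diamond not p is T. ✗
u: p is F, Box not Diamond not p is F. ✗
v: p is T, Box not Diamond not p is T. ✓
Satisfying worlds: {v}.
So p and Box not Diamond not p fails at the other 3 worlds.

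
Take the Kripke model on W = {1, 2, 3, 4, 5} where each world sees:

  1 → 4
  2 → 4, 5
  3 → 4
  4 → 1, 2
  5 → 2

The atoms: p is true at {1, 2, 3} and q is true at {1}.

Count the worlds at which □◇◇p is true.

1: successors {4}; ◇◇p there: 4:F. ✗
2: successors {4, 5}; ◇◇p there: 4:F, 5:F. ✗
3: successors {4}; ◇◇p there: 4:F. ✗
4: successors {1, 2}; ◇◇p there: 1:T, 2:T. ✓
5: successors {2}; ◇◇p there: 2:T. ✓
Satisfying worlds: {4, 5}.

2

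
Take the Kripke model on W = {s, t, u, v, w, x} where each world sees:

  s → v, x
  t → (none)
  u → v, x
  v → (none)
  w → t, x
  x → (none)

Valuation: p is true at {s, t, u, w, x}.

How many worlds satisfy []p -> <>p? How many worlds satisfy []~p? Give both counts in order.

For []p -> <>p:
s: []p is F, <>p is T. ✓
t: []p is T, <>p is F. ✗
u: []p is F, <>p is T. ✓
v: []p is T, <>p is F. ✗
w: []p is T, <>p is T. ✓
x: []p is T, <>p is F. ✗
— 3 worlds.
For []~p:
s: successors {v, x}; ~p there: v:T, x:F. ✗
t: no successors, so []~p holds vacuously. ✓
u: successors {v, x}; ~p there: v:T, x:F. ✗
v: no successors, so []~p holds vacuously. ✓
w: successors {t, x}; ~p there: t:F, x:F. ✗
x: no successors, so []~p holds vacuously. ✓
— 3 worlds.

3 and 3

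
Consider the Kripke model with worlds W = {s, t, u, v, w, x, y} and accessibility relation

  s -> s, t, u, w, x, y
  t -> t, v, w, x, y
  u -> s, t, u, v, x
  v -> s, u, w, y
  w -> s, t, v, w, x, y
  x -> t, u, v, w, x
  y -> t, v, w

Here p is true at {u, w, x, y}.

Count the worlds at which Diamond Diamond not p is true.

s: successors {s, t, u, w, x, y}; Diamond not p there: s:T, t:T, u:T, w:T, x:T, y:T. ✓
t: successors {t, v, w, x, y}; Diamond not p there: t:T, v:T, w:T, x:T, y:T. ✓
u: successors {s, t, u, v, x}; Diamond not p there: s:T, t:T, u:T, v:T, x:T. ✓
v: successors {s, u, w, y}; Diamond not p there: s:T, u:T, w:T, y:T. ✓
w: successors {s, t, v, w, x, y}; Diamond not p there: s:T, t:T, v:T, w:T, x:T, y:T. ✓
x: successors {t, u, v, w, x}; Diamond not p there: t:T, u:T, v:T, w:T, x:T. ✓
y: successors {t, v, w}; Diamond not p there: t:T, v:T, w:T. ✓
Satisfying worlds: {s, t, u, v, w, x, y}.

7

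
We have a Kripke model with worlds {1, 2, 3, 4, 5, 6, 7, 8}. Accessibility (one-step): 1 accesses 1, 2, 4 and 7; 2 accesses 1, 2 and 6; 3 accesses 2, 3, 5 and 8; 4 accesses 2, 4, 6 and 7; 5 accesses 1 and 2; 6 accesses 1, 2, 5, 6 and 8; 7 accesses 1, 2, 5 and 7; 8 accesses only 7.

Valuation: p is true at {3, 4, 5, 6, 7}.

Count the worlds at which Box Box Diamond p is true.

1: successors {1, 2, 4, 7}; Box Diamond p there: 1:T, 2:T, 4:T, 7:F. ✗
2: successors {1, 2, 6}; Box Diamond p there: 1:T, 2:T, 6:F. ✗
3: successors {2, 3, 5, 8}; Box Diamond p there: 2:T, 3:F, 5:T, 8:T. ✗
4: successors {2, 4, 6, 7}; Box Diamond p there: 2:T, 4:T, 6:F, 7:F. ✗
5: successors {1, 2}; Box Diamond p there: 1:T, 2:T. ✓
6: successors {1, 2, 5, 6, 8}; Box Diamond p there: 1:T, 2:T, 5:T, 6:F, 8:T. ✗
7: successors {1, 2, 5, 7}; Box Diamond p there: 1:T, 2:T, 5:T, 7:F. ✗
8: successors {7}; Box Diamond p there: 7:F. ✗
Satisfying worlds: {5}.

1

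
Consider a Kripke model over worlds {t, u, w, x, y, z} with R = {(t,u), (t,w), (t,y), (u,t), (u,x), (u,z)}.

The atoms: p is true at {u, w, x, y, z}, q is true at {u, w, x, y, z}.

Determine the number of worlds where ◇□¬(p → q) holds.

2

t: successors {u, w, y}; □¬(p → q) there: u:F, w:T, y:T. ✓
u: successors {t, x, z}; □¬(p → q) there: t:F, x:T, z:T. ✓
w: no successors, so ◇□¬(p → q) fails. ✗
x: no successors, so ◇□¬(p → q) fails. ✗
y: no successors, so ◇□¬(p → q) fails. ✗
z: no successors, so ◇□¬(p → q) fails. ✗
Satisfying worlds: {t, u}.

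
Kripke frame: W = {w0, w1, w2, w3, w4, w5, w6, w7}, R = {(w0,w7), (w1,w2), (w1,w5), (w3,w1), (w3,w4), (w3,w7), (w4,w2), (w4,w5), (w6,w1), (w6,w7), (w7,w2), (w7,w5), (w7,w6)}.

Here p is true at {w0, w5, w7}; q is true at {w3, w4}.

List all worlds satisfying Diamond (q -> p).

{w0, w1, w3, w4, w6, w7}

w0: successors {w7}; q -> p there: w7:T. ✓
w1: successors {w2, w5}; q -> p there: w2:T, w5:T. ✓
w2: no successors, so Diamond (q -> p) fails. ✗
w3: successors {w1, w4, w7}; q -> p there: w1:T, w4:F, w7:T. ✓
w4: successors {w2, w5}; q -> p there: w2:T, w5:T. ✓
w5: no successors, so Diamond (q -> p) fails. ✗
w6: successors {w1, w7}; q -> p there: w1:T, w7:T. ✓
w7: successors {w2, w5, w6}; q -> p there: w2:T, w5:T, w6:T. ✓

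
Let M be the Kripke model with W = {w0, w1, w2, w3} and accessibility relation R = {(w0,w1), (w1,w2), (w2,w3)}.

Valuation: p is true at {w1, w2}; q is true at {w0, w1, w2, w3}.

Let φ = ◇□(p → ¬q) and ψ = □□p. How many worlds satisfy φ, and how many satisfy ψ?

For ◇□(p → ¬q):
w0: successors {w1}; □(p → ¬q) there: w1:F. ✗
w1: successors {w2}; □(p → ¬q) there: w2:T. ✓
w2: successors {w3}; □(p → ¬q) there: w3:T. ✓
w3: no successors, so ◇□(p → ¬q) fails. ✗
— 2 worlds.
For □□p:
w0: successors {w1}; □p there: w1:T. ✓
w1: successors {w2}; □p there: w2:F. ✗
w2: successors {w3}; □p there: w3:T. ✓
w3: no successors, so □□p holds vacuously. ✓
— 3 worlds.

2 and 3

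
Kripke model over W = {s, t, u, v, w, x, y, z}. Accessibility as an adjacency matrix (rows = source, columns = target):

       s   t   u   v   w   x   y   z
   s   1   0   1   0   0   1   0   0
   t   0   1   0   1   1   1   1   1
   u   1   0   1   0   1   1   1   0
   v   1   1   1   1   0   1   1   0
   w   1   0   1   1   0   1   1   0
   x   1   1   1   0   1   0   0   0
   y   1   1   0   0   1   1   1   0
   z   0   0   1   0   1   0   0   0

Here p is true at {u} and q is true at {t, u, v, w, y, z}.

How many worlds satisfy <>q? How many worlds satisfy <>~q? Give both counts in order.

8 and 7

For <>q:
s: successors {s, u, x}; q there: s:F, u:T, x:F. ✓
t: successors {t, v, w, x, y, z}; q there: t:T, v:T, w:T, x:F, y:T, z:T. ✓
u: successors {s, u, w, x, y}; q there: s:F, u:T, w:T, x:F, y:T. ✓
v: successors {s, t, u, v, x, y}; q there: s:F, t:T, u:T, v:T, x:F, y:T. ✓
w: successors {s, u, v, x, y}; q there: s:F, u:T, v:T, x:F, y:T. ✓
x: successors {s, t, u, w}; q there: s:F, t:T, u:T, w:T. ✓
y: successors {s, t, w, x, y}; q there: s:F, t:T, w:T, x:F, y:T. ✓
z: successors {u, w}; q there: u:T, w:T. ✓
— 8 worlds.
For <>~q:
s: successors {s, u, x}; ~q there: s:T, u:F, x:T. ✓
t: successors {t, v, w, x, y, z}; ~q there: t:F, v:F, w:F, x:T, y:F, z:F. ✓
u: successors {s, u, w, x, y}; ~q there: s:T, u:F, w:F, x:T, y:F. ✓
v: successors {s, t, u, v, x, y}; ~q there: s:T, t:F, u:F, v:F, x:T, y:F. ✓
w: successors {s, u, v, x, y}; ~q there: s:T, u:F, v:F, x:T, y:F. ✓
x: successors {s, t, u, w}; ~q there: s:T, t:F, u:F, w:F. ✓
y: successors {s, t, w, x, y}; ~q there: s:T, t:F, w:F, x:T, y:F. ✓
z: successors {u, w}; ~q there: u:F, w:F. ✗
— 7 worlds.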